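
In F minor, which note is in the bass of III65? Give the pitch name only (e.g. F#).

C

III in F minor has root Ab; the chord is Ab-C-Eb-G.
The figure 65 means first inversion — the third is in the bass.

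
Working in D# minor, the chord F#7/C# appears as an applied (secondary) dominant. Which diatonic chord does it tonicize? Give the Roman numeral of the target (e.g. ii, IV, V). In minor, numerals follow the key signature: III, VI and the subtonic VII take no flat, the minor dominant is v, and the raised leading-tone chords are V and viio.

VI

The chord is a dominant seventh chord on F#.
A dominant resolves down a perfect fifth: F# → B. In D# minor, B is scale degree 6, i.e. VI.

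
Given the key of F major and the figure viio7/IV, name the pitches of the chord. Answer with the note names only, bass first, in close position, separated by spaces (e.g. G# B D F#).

A C Eb Gb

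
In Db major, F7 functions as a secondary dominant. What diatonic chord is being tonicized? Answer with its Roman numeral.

vi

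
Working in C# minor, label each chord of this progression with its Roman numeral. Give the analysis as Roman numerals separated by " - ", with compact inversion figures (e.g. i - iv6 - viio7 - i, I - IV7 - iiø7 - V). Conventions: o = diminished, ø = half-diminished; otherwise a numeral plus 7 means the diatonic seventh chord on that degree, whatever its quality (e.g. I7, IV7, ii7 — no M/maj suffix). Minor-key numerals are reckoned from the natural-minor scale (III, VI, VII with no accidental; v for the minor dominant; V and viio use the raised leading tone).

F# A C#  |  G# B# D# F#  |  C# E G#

iv - V7 - i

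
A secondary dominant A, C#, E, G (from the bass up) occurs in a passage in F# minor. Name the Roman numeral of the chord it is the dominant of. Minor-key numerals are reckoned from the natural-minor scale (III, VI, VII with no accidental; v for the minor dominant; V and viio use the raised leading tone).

The chord is a dominant seventh chord on A.
A dominant resolves down a perfect fifth: A → D. In F# minor, D is scale degree 6, i.e. VI.

VI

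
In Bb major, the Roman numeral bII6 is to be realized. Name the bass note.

Eb

bII in Bb major has root Cb; the chord is Cb-Eb-Gb.
The figure 6 means first inversion — the third is in the bass.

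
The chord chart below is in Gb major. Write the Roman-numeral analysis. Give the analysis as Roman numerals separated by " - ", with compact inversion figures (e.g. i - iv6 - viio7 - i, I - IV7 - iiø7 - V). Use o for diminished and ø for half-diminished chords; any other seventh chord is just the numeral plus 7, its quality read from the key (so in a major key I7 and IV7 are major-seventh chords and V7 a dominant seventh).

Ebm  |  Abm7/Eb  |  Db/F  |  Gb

vi - ii43 - V6 - I

Ebm has root Eb, degree 6 in Gb major, so vi.
Abm7/Eb has root Ab, degree 2 in Gb major, so ii43.
Db/F: major triad on Db = scale degree 5 → V6.
Gb: major triad on Gb = scale degree 1 → I.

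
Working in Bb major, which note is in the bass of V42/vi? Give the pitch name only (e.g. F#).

C

The applied chord V42/vi is rooted on D: D-F#-A-C.
The figure 42 means third inversion — the seventh is in the bass.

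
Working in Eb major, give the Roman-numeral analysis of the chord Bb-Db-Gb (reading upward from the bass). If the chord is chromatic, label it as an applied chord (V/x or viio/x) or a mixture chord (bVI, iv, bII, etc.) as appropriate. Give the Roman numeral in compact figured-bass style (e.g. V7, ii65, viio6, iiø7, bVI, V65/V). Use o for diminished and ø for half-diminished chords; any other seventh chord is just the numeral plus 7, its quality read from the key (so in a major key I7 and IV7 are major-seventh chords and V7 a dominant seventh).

bIII6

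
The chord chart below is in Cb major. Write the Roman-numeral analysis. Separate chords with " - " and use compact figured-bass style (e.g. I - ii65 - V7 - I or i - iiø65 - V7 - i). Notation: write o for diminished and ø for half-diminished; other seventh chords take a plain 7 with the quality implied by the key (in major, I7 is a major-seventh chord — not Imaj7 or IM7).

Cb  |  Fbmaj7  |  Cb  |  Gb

Cb: major triad on Cb = scale degree 1 → I.
Fbmaj7: root Fb is the subdominant; major seventh chord there is IV7.
Cb has root Cb, degree 1 in Cb major, so I.
Gb has root Gb, degree 5 in Cb major, so V.

I - IV7 - I - V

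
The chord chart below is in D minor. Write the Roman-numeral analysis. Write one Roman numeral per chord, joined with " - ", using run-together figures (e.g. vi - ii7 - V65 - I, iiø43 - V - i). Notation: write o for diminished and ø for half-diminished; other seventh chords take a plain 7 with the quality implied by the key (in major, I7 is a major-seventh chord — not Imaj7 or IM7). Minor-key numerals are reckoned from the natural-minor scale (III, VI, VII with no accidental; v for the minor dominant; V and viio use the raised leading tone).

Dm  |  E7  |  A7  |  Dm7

Dm has root D, degree 1 in D minor, so i.
E7: a dominant seventh chord on E, the applied dominant of V → V7/V.
A7: dominant seventh chord on A = scale degree 5 → V7.
Dm7: minor seventh chord on D = scale degree 1 → i7.

i - V7/V - V7 - i7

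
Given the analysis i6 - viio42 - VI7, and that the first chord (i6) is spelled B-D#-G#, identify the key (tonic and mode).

G# minor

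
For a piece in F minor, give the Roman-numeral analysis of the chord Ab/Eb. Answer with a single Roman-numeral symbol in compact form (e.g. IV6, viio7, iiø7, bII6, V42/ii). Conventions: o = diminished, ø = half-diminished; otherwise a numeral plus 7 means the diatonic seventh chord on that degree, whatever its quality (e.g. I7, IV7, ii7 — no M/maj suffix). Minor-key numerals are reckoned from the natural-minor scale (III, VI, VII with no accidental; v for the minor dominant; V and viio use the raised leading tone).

III64

Stacked in thirds the chord is Ab-C-Eb: a major triad on Ab.
In F minor, Ab is the mediant; the diatonic major triad there is III.
With Eb in the bass the chord is in second inversion, so the figured bass is 64.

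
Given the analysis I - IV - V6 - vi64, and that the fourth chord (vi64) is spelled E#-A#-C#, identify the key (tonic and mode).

C# major

The chord A#m/E# is a minor triad rooted on A#; its label is vi64.
If A# is scale degree 6 and the mode makes that degree carry a minor triad, the tonic is C# and the mode is major.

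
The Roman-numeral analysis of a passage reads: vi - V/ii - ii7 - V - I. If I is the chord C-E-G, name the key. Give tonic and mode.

The anchor chord is a major triad on C, labeled I.
If C is scale degree 1 and the mode makes that degree carry a major triad, the tonic is C and the mode is major.

C major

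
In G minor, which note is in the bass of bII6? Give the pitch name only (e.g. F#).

bII in G minor has root Ab; the chord is Ab-C-Eb.
The figure 6 means first inversion — the third is in the bass.

C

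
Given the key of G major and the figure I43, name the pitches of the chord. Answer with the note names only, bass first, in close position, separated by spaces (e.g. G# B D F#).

D F# G B

The numeral's case and figure indicate a major seventh chord. In G major its root, scale degree 1, is G.
Stacking thirds from G gives G-B-D-F#.
The figured bass 43 indicates second inversion, placing the fifth (D) in the bass: D-F#-G-B.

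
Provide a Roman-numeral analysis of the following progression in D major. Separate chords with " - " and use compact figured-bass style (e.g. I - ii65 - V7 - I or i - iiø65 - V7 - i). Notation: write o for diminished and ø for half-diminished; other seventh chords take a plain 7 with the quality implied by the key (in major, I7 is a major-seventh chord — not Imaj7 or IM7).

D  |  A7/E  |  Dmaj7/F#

D: root D is the tonic; major triad there is I.
A7/E: root A is the dominant; dominant seventh chord there is V43.
Dmaj7/F#: root D is the tonic; major seventh chord there is I65.

I - V43 - I65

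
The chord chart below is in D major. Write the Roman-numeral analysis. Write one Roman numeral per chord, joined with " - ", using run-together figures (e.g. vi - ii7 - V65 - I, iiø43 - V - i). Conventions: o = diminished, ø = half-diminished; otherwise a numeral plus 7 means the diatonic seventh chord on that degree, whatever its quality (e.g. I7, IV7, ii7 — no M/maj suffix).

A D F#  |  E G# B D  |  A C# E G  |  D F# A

A-D-F#: root D is the tonic; major triad there is I64.
E-G#-B-D: a dominant seventh chord on E, the applied dominant of V → V7/V.
A-C#-E-G: root A is the dominant; dominant seventh chord there is V7.
D-F#-A: major triad on D = scale degree 1 → I.

I64 - V7/V - V7 - I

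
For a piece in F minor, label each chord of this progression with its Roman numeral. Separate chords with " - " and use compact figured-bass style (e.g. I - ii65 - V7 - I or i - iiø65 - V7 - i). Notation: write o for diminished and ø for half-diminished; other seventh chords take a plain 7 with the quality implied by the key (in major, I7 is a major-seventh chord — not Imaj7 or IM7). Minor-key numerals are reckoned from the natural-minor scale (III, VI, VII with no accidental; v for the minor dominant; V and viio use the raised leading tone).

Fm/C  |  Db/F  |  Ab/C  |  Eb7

Fm/C: minor triad on F = scale degree 1 → i64.
Db/F: major triad on Db = scale degree 6 → VI6.
Ab/C has root Ab, degree 3 in F minor, so III6.
Eb7 has root Eb, degree 7 in F minor, so VII7.

i64 - VI6 - III6 - VII7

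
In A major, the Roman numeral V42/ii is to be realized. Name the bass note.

E

The applied chord V42/ii is rooted on F#: F#-A#-C#-E.
The figure 42 means third inversion — the seventh is in the bass.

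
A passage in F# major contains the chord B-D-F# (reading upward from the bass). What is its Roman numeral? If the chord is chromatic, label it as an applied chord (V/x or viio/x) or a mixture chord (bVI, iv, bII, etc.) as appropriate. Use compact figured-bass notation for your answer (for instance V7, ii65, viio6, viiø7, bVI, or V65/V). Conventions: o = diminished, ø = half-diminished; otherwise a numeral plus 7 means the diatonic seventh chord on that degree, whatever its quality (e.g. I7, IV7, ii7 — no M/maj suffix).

iv

The pitches B-D-F# form a minor triad rooted on B.
B is the fourth degree of F# major. This is the minor subdominant, borrowed from the parallel minor.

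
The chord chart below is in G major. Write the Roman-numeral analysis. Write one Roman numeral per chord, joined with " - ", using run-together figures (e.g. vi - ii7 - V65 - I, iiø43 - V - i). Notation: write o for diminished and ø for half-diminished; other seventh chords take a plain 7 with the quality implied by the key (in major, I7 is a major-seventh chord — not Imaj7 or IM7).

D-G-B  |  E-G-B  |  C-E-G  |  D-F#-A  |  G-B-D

D-G-B: major triad on G = scale degree 1 → I64.
E-G-B: minor triad on E = scale degree 6 → vi.
C-E-G: root C is the subdominant; major triad there is IV.
D-F#-A: root D is the dominant; major triad there is V.
G-B-D has root G, degree 1 in G major, so I.

I64 - vi - IV - V - I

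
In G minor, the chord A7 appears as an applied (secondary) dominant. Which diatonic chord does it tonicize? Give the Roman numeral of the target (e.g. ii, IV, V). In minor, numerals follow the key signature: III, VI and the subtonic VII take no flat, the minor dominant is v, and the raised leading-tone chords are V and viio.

V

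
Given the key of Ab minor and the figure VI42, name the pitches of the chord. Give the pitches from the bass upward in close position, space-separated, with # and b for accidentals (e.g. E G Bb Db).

The numeral's case and figure indicate a major seventh chord. In Ab minor its root, the sixth degree, is Fb.
That chord is spelled Fb-Ab-Cb-Eb.
With the 42 figure the chord is in third inversion; from the bass Eb upward in close position it reads Eb-Fb-Ab-Cb.

Eb Fb Ab Cb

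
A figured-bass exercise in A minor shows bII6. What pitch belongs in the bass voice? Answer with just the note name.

D

bII in A minor has root Bb; the chord is Bb-D-F.
The figure 6 means first inversion — the third is in the bass.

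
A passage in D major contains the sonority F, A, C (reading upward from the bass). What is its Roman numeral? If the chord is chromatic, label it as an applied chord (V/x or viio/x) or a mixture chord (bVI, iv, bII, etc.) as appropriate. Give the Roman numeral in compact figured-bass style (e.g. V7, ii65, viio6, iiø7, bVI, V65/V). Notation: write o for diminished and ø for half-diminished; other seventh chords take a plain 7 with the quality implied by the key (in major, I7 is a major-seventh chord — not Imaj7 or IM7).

bIII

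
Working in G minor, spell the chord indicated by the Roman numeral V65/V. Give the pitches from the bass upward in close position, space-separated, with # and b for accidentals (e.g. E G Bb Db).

C# E G A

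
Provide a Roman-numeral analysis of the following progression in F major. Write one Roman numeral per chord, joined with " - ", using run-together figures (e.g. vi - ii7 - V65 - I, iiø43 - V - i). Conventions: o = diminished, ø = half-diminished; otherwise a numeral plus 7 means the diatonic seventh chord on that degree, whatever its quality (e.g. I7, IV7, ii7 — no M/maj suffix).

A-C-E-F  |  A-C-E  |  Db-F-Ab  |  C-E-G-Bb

A-C-E-F: root F is the tonic; major seventh chord there is I65.
A-C-E: minor triad on A = scale degree 3 → iii.
Db-F-Ab: Db with this quality isn't in the key; it's bVI, borrowed from the parallel minor.
C-E-G-Bb: dominant seventh chord on C = scale degree 5 → V7.

I65 - iii - bVI - V7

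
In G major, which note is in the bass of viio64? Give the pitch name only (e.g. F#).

viio in G major has root F#; the chord is F#-A-C.
The figure 64 means second inversion — the fifth is in the bass.

C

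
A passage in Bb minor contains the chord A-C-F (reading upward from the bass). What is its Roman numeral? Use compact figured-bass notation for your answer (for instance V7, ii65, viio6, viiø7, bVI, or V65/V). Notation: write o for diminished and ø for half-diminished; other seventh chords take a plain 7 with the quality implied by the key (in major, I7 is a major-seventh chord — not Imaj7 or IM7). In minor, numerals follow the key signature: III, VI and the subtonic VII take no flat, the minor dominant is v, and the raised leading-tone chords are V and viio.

V6

The pitches F-A-C form a major triad rooted on F.
In Bb minor, F is the dominant; the diatonic major triad there is V.
With A in the bass the chord is in first inversion, so the figured bass is 6.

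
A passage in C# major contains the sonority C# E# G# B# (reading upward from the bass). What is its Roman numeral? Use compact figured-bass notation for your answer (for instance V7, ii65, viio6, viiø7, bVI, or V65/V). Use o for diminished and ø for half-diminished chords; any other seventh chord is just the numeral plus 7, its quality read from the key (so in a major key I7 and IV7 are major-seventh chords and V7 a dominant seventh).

The pitches C#-E#-G#-B# form a major seventh chord rooted on C#.
In C# major, C# is the tonic; the diatonic major seventh chord there is I7.

I7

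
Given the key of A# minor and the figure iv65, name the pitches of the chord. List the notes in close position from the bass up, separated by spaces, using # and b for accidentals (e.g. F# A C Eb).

In A# minor, the fourth degree is D#, and the diatonic chord built there is a minor seventh chord.
That chord is spelled D#-F#-A#-C#.
The figured bass 65 indicates first inversion, placing the third (F#) in the bass: F#-A#-C#-D#.

F# A# C# D#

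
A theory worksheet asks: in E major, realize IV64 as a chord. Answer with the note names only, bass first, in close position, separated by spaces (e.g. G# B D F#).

The numeral's case and figure indicate a major triad. In E major its root, the subdominant, is A.
Stacking thirds from A gives A-C#-E.
The figured bass 64 indicates second inversion, placing the fifth (E) in the bass: E-A-C#.

E A C#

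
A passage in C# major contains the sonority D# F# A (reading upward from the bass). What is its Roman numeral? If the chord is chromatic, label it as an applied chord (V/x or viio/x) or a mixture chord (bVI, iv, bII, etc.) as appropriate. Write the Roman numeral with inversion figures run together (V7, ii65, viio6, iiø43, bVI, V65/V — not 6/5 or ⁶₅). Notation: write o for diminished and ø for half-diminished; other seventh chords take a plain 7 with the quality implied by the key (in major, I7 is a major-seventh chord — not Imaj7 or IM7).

iio

The pitches D#-F#-A form a diminished triad rooted on D#.
D# is the second degree of C# major. This is the diminished supertonic triad, borrowed from the parallel minor.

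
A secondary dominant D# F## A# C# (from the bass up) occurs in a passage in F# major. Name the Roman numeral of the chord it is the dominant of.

The chord is a dominant seventh chord on D#.
A dominant resolves down a perfect fifth: D# → G#. In F# major, G# is scale degree 2, i.e. ii.

ii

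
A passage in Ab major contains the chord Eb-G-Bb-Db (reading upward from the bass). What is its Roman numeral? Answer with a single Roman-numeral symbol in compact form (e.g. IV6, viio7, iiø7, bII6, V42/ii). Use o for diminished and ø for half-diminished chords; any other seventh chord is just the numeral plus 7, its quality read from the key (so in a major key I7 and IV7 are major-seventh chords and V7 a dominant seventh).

Stacked in thirds the chord is Eb-G-Bb-Db: a dominant seventh chord on Eb.
In Ab major, Eb is the dominant; the diatonic dominant seventh chord there is V7.

V7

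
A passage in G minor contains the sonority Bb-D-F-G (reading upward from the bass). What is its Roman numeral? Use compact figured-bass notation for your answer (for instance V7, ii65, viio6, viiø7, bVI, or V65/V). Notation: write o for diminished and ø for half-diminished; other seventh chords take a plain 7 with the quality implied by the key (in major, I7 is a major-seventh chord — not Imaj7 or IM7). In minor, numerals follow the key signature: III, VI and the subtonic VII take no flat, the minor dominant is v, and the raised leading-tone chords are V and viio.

i65

The pitches G-Bb-D-F form a minor seventh chord rooted on G.
G is scale degree 1 in G minor, and a minor seventh chord on that degree is written i7.
With Bb in the bass the chord is in first inversion, so the figured bass is 65.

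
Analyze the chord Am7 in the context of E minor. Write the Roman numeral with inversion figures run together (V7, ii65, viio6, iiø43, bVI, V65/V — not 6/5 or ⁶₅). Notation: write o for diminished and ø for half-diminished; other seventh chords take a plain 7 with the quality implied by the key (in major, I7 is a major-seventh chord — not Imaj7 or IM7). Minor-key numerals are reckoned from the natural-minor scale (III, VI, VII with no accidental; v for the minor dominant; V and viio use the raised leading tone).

iv7

Stacked in thirds the chord is A-C-E-G: a minor seventh chord on A.
In E minor, A is the subdominant; the diatonic minor seventh chord there is iv7.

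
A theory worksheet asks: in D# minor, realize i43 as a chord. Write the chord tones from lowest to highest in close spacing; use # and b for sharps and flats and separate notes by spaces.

The numeral's case and figure indicate a minor seventh chord. In D# minor its root, scale degree 1, is D#.
That chord is spelled D#-F#-A#-C#.
The figured bass 43 indicates second inversion, placing the fifth (A#) in the bass: A#-C#-D#-F#.

A# C# D# F#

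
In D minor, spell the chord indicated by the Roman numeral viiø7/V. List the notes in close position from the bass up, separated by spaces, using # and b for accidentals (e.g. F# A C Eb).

viiø7/V is a secondary leading-tone chord. The target V is A in D minor; the applied chord is rooted a semitone below, on G#.
Building a half-diminished seventh chord on G# gives G#-B-D-F#.

G# B D F#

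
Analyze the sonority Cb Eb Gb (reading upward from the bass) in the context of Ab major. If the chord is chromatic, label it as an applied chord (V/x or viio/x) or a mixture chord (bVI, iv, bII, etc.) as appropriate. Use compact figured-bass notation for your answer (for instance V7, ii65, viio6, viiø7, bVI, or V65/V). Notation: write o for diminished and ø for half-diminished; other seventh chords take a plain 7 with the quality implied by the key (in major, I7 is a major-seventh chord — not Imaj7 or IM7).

bIII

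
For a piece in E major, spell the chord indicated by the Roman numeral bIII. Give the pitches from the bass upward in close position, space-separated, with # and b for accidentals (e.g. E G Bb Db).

G B D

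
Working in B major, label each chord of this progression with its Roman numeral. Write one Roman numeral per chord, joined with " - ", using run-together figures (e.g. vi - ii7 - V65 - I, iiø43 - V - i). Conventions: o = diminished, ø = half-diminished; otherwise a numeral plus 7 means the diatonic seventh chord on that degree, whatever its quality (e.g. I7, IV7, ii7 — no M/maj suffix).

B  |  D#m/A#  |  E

B has root B, degree 1 in B major, so I.
D#m/A#: root D# is the mediant; minor triad there is iii64.
E: major triad on E = scale degree 4 → IV.

I - iii64 - IV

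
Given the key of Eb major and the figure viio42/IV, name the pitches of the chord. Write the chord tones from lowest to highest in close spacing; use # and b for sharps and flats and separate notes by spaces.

viio42/IV is a secondary leading-tone chord. The target IV is Ab in Eb major; the applied chord is rooted a semitone below, on G.
Building a fully diminished seventh chord on G gives G-Bb-Db-Fb.
The figured bass 42 indicates third inversion, placing the seventh (Fb) in the bass: Fb-G-Bb-Db.

Fb G Bb Db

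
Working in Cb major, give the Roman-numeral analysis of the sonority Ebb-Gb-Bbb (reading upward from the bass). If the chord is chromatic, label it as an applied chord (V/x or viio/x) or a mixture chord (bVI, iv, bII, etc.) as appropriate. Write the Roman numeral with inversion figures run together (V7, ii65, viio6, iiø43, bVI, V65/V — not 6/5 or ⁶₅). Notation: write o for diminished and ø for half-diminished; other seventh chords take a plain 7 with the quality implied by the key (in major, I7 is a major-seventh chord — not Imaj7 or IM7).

Stacked in thirds the chord is Ebb-Gb-Bbb: a major triad on Ebb.
Ebb is the lowered third degree of Cb major (diatonic 3 would be Eb). This is a major triad on the lowered third degree, borrowed from the parallel minor.

bIII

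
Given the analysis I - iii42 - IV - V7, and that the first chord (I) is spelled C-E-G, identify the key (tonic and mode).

C major

I is given as C-E-G — a major triad with root C.
If C is scale degree 1 and the mode makes that degree carry a major triad, the tonic is C and the mode is major.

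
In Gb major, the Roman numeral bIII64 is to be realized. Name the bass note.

Fb

bIII in Gb major has root Bbb; the chord is Bbb-Db-Fb.
The figure 64 means second inversion — the fifth is in the bass.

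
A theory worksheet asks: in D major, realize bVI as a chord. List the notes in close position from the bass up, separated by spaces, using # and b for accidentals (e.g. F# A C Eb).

Bb D F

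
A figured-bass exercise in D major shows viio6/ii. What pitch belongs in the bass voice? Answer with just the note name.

F#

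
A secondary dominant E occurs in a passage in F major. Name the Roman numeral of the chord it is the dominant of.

iii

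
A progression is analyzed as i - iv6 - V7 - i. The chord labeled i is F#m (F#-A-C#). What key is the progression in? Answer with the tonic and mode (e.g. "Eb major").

F# minor

i is given as F#-A-C# — a minor triad with root F#.
If F# is scale degree 1 and the mode makes that degree carry a minor triad, the tonic is F# and the mode is minor.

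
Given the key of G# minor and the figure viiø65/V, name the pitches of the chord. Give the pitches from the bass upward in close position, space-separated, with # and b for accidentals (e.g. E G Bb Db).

The slash marks an applied leading-tone chord: viio of V. In G# minor, V is D#, so the leading tone to it is C##, a half step below.
Building a half-diminished seventh chord on C## gives C##-E#-G#-B#.
With the 65 figure the chord is in first inversion; from the bass E# upward in close position it reads E#-G#-B#-C##.

E# G# B# C##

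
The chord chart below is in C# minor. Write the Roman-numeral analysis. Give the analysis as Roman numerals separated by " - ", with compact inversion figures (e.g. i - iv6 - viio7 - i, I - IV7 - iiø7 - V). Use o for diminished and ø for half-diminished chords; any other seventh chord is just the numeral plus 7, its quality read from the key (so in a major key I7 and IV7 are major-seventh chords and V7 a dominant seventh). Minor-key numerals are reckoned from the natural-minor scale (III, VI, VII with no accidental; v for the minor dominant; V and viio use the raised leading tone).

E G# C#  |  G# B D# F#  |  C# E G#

E-G#-C#: root C# is the tonic; minor triad there is i6.
G#-B-D#-F#: minor seventh chord on G# = scale degree 5 → v7.
C#-E-G# has root C#, degree 1 in C# minor, so i.

i6 - v7 - i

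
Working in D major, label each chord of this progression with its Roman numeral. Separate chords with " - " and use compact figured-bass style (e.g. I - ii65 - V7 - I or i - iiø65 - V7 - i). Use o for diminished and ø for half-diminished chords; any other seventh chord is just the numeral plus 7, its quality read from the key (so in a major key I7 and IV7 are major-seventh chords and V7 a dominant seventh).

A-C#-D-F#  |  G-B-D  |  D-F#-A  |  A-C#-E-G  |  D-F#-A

A-C#-D-F#: major seventh chord on D = scale degree 1 → I43.
G-B-D: root G is the subdominant; major triad there is IV.
D-F#-A: major triad on D = scale degree 1 → I.
A-C#-E-G: root A is the dominant; dominant seventh chord there is V7.
D-F#-A: major triad on D = scale degree 1 → I.

I43 - IV - I - V7 - I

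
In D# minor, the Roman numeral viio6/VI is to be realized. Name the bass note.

C#

The applied chord viio6/VI is rooted on A#: A#-C#-E.
The figure 6 means first inversion — the third is in the bass.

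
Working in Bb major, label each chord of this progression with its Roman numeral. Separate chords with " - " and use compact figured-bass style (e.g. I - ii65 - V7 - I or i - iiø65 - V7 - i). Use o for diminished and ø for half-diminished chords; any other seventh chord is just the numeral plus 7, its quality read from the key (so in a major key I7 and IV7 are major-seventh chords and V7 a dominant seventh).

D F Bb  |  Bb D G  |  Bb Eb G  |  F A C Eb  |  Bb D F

D-F-Bb: major triad on Bb = scale degree 1 → I6.
Bb-D-G: root G is the submediant; minor triad there is vi6.
Bb-Eb-G: major triad on Eb = scale degree 4 → IV64.
F-A-C-Eb: root F is the dominant; dominant seventh chord there is V7.
Bb-D-F: major triad on Bb = scale degree 1 → I.

I6 - vi6 - IV64 - V7 - I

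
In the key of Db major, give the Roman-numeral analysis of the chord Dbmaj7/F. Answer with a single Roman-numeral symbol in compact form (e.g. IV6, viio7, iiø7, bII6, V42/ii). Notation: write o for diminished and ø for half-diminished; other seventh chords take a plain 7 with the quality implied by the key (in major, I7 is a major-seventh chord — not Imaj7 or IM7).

I65

Stacked in thirds the chord is Db-F-Ab-C: a major seventh chord on Db.
In Db major, Db is the tonic; the diatonic major seventh chord there is I7.
With F in the bass the chord is in first inversion, so the figured bass is 65.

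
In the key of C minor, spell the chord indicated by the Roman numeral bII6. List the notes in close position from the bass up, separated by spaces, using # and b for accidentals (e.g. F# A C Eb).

Scale degree 2 in C minor is D; lowering it a half step gives Db. bII6 is the Neapolitan sixth — a major triad on the lowered second degree, here in its customary first inversion.
So the chord is Db-F-Ab, a major triad.
The figured bass 6 indicates first inversion, placing the third (F) in the bass: F-Ab-Db.

F Ab Db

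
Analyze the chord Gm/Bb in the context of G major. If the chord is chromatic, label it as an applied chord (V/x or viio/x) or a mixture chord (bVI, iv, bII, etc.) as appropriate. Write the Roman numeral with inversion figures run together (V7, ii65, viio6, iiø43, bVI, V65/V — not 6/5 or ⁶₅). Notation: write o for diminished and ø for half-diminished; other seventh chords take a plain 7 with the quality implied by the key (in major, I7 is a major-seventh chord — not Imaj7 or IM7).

Stacked in thirds the chord is G-Bb-D: a minor triad on G.
G is the first degree of G major. This is the minor tonic, borrowed from the parallel minor.
With Bb in the bass the chord is in first inversion, so the figured bass is 6.

i6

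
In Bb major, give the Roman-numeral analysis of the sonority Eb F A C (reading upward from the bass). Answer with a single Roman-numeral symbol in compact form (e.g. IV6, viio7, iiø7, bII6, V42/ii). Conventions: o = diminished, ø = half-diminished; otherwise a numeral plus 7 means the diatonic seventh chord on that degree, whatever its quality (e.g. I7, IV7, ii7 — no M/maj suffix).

V42

Stacked in thirds the chord is F-A-C-Eb: a dominant seventh chord on F.
F is scale degree 5 in Bb major, and a dominant seventh chord on that degree is written V7.
With Eb in the bass the chord is in third inversion, so the figured bass is 42.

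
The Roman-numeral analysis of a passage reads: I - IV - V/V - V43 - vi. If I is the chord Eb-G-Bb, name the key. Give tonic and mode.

Eb major

The chord Eb is a major triad rooted on Eb; its label is I.
If Eb is scale degree 1 and the mode makes that degree carry a major triad, the tonic is Eb and the mode is major.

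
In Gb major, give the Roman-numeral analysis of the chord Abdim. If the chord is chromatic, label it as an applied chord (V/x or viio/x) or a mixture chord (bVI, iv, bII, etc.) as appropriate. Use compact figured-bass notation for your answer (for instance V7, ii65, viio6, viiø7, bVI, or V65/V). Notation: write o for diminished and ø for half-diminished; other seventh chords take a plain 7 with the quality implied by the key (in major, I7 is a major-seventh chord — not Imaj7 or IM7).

iio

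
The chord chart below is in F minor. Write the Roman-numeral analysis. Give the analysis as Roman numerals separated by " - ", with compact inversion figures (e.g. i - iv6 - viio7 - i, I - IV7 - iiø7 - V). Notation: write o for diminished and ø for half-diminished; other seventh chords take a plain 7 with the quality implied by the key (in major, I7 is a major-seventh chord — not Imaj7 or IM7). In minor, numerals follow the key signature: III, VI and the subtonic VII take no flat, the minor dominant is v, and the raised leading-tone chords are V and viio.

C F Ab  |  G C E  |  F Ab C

i64 - V64 - i

C-F-Ab: minor triad on F = scale degree 1 → i64.
G-C-E has root C, degree 5 in F minor, so V64.
F-Ab-C: root F is the tonic; minor triad there is i.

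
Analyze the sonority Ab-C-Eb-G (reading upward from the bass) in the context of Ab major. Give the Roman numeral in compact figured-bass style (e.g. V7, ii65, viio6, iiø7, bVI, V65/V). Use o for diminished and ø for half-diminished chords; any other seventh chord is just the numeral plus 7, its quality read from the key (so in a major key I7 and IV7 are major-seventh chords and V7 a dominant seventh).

The pitches Ab-C-Eb-G form a major seventh chord rooted on Ab.
Ab is scale degree 1 in Ab major, and a major seventh chord on that degree is written I7.

I7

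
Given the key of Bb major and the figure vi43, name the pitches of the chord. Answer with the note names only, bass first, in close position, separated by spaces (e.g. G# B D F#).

In Bb major, the sixth degree is G, and the diatonic chord built there is a minor seventh chord.
Stacking thirds from G gives G-Bb-D-F.
The figured bass 43 indicates second inversion, placing the fifth (D) in the bass: D-F-G-Bb.

D F G Bb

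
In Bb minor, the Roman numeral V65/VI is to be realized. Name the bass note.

The applied chord V65/VI is rooted on Db: Db-F-Ab-Cb.
The figure 65 means first inversion — the third is in the bass.

F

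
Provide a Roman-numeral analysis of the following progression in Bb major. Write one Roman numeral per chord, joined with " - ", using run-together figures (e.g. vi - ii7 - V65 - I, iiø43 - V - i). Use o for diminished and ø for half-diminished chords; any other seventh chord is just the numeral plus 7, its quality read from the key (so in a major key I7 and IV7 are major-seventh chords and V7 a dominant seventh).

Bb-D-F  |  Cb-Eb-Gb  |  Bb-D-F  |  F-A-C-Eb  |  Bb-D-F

Bb-D-F has root Bb, degree 1 in Bb major, so I.
Cb-Eb-Gb: major triad on Cb — chromatic; Cb is the lowered second degree, so this is the Neapolitan chord, bII.
Bb-D-F: major triad on Bb = scale degree 1 → I.
F-A-C-Eb has root F, degree 5 in Bb major, so V7.
Bb-D-F: root Bb is the tonic; major triad there is I.

I - bII - I - V7 - I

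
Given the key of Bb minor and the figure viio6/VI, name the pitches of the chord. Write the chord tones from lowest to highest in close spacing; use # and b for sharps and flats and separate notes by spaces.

viio6/VI is a secondary leading-tone chord. The target VI is Gb in Bb minor; the applied chord is rooted a semitone below, on F.
Building a diminished triad on F gives F-Ab-Cb.
With the 6 figure the chord is in first inversion; from the bass Ab upward in close position it reads Ab-Cb-F.

Ab Cb F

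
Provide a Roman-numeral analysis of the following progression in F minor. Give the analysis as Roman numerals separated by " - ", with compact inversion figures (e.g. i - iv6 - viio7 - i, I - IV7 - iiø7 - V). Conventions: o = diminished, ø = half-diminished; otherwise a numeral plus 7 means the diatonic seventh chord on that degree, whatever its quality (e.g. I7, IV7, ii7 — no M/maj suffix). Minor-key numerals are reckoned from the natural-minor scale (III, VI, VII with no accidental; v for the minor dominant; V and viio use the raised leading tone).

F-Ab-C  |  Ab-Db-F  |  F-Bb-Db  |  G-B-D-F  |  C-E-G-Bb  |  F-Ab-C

i - VI64 - iv64 - V7/V - V7 - i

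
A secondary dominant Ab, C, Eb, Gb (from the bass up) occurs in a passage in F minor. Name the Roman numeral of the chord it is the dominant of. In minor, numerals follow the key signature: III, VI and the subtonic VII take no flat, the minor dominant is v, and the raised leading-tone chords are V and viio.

The chord is a dominant seventh chord on Ab.
A dominant resolves down a perfect fifth: Ab → Db. In F minor, Db is scale degree 6, i.e. VI.

VI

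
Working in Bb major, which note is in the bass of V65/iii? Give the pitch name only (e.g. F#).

C#

The applied chord V65/iii is rooted on A: A-C#-E-G.
The figure 65 means first inversion — the third is in the bass.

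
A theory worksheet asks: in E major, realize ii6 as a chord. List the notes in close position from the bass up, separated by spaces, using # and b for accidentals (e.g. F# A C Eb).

In E major, the supertonic is F#, and the diatonic chord built there is a minor triad.
Stacking thirds from F# gives F#-A-C#.
The figured bass 6 indicates first inversion, placing the third (A) in the bass: A-C#-F#.

A C# F#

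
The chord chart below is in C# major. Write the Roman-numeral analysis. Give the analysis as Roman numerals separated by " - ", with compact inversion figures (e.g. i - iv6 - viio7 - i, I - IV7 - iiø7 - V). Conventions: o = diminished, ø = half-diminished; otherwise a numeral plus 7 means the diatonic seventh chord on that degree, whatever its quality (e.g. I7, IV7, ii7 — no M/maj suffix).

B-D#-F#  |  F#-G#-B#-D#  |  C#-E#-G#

B-D#-F# is non-diatonic — bVII, a mixture chord from C# minor.
F#-G#-B#-D#: dominant seventh chord on G# = scale degree 5 → V42.
C#-E#-G#: major triad on C# = scale degree 1 → I.

bVII - V42 - I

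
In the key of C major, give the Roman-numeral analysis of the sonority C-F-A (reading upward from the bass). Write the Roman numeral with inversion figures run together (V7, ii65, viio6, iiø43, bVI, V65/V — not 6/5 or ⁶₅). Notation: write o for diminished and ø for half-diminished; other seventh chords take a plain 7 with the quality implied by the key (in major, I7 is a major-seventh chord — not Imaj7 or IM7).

Stacked in thirds the chord is F-A-C: a major triad on F.
F is scale degree 4 in C major, and a major triad on that degree is written IV.
With C in the bass the chord is in second inversion, so the figured bass is 64.

IV64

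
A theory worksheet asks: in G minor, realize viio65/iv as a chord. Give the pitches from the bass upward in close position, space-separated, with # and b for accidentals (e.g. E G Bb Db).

D F Ab B

viio65/iv is a secondary leading-tone chord. The target iv is C in G minor; the applied chord is rooted a semitone below, on B.
Building a fully diminished seventh chord on B gives B-D-F-Ab.
The figured bass 65 indicates first inversion, placing the third (D) in the bass: D-F-Ab-B.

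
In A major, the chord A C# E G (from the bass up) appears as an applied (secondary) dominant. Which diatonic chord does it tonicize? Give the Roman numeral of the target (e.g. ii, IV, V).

IV

The chord is a dominant seventh chord on A.
A dominant resolves down a perfect fifth: A → D. In A major, D is scale degree 4, i.e. IV.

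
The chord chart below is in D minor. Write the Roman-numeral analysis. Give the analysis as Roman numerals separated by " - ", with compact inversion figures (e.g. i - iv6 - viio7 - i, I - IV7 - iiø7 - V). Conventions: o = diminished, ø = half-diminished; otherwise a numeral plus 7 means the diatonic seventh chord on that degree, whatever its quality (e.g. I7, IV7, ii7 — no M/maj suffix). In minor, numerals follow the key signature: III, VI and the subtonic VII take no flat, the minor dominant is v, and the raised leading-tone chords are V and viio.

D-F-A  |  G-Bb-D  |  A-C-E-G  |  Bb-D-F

i - iv - v7 - VI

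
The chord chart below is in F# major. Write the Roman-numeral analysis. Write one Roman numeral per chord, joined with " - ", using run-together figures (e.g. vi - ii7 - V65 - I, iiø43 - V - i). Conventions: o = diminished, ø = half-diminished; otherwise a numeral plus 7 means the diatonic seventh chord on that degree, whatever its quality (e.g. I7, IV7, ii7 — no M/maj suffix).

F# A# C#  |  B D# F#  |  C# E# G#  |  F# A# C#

F#-A#-C#: major triad on F# = scale degree 1 → I.
B-D#-F#: root B is the subdominant; major triad there is IV.
C#-E#-G#: major triad on C# = scale degree 5 → V.
F#-A#-C# has root F#, degree 1 in F# major, so I.

I - IV - V - I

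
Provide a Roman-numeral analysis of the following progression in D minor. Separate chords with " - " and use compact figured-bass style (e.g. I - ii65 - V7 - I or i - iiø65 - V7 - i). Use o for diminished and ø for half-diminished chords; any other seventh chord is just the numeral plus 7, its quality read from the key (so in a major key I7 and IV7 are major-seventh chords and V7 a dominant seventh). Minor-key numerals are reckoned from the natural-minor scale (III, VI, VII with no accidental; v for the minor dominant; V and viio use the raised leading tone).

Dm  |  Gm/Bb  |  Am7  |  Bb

i - iv6 - v7 - VI

Dm: root D is the tonic; minor triad there is i.
Gm/Bb: root G is the subdominant; minor triad there is iv6.
Am7: minor seventh chord on A = scale degree 5 → v7.
Bb: major triad on Bb = scale degree 6 → VI.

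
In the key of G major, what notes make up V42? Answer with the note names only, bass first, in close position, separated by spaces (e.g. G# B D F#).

C D F# A

The numeral's case and figure indicate a dominant seventh chord. In G major its root, the dominant, is D.
Stacking thirds from D gives D-F#-A-C.
The figured bass 42 indicates third inversion, placing the seventh (C) in the bass: C-D-F#-A.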